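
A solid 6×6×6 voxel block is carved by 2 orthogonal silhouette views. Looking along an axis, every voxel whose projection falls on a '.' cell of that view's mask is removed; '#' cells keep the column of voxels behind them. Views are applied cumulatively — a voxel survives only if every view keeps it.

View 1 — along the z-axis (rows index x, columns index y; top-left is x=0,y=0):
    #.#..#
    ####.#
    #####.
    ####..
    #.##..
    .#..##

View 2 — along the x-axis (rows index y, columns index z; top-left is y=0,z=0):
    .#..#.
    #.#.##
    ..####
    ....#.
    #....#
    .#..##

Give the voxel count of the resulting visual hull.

initial block: 6^3 = 216
carve view 1 (along z, XY-mask fill 23/36): 138 voxels remain
carve view 2 (along x, YZ-mask fill 16/36): 63 voxels remain

voxel count = 63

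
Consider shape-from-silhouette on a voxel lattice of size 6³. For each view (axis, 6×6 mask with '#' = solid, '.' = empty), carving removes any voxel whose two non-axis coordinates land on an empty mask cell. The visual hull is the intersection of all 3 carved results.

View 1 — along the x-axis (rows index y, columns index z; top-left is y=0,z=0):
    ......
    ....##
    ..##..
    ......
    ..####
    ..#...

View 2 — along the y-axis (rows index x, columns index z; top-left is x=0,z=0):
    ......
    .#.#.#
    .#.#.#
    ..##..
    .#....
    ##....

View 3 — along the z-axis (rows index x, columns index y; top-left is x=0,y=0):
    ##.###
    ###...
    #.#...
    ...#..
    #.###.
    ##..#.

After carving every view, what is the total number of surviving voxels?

voxel count = 3

start: 6×6×6 = 216 voxels
[1] x-view keeps 9 columns → grid now 54
[2] y-view keeps 11 columns → grid now 13
[3] z-view keeps 18 columns → grid now 3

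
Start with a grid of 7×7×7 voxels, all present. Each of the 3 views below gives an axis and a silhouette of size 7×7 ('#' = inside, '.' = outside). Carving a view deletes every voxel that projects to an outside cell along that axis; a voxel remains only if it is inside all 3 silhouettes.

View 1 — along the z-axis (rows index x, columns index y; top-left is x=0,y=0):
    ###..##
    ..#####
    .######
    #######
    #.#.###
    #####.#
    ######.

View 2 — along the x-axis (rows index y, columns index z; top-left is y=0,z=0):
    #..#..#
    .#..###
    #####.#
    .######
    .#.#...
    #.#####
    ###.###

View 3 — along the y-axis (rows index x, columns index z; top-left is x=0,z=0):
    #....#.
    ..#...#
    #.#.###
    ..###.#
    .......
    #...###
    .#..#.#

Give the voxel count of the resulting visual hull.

full grid |V| = 343
  1. axis=2 (XY plane), |mask|=40  ⇒  voxels=280
  2. axis=0 (YZ plane), |mask|=33  ⇒  voxels=191
  3. axis=1 (XZ plane), |mask|=20  ⇒  voxels=84

84 voxels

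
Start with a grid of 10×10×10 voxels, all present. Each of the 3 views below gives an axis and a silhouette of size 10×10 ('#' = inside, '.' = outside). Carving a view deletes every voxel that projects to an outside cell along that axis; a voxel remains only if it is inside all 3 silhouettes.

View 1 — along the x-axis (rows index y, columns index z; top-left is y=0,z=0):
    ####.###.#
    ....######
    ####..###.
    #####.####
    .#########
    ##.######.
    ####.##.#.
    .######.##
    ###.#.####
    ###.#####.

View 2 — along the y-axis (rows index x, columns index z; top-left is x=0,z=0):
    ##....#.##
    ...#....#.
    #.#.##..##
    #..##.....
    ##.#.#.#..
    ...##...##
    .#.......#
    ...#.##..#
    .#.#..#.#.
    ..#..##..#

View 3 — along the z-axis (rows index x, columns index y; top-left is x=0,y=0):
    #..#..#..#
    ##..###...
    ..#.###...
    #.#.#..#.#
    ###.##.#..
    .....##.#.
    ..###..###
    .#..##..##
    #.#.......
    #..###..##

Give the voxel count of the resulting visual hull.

132 voxels

full grid |V| = 1000
step 1: project along x, AND mask (78/100) → |grid| = 780
step 2: project along y, AND mask (39/100) → |grid| = 300
step 3: project along z, AND mask (46/100) → |grid| = 132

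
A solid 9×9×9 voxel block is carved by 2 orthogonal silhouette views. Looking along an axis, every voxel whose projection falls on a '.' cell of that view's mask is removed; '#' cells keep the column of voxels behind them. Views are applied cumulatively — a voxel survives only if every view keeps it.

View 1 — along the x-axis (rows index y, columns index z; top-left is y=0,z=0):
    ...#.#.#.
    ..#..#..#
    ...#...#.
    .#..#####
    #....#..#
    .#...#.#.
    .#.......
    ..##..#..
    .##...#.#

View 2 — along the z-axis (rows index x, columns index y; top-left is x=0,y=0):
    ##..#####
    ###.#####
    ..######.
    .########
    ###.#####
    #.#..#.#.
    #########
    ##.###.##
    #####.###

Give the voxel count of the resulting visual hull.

196 voxels

start: 9×9×9 = 729 voxels
[1] x-view keeps 28 columns → grid now 252
[2] z-view keeps 65 columns → grid now 196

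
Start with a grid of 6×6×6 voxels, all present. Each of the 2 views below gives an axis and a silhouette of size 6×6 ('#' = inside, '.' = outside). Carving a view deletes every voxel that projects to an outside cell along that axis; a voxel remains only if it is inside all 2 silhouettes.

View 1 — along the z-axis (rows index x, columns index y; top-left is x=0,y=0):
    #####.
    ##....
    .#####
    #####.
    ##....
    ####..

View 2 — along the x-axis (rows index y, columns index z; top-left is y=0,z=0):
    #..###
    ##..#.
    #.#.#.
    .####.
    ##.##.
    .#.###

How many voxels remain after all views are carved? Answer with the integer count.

voxel count = 82

start: 6×6×6 = 216 voxels
step 1: project along z, AND mask (23/36) → |grid| = 138
step 2: project along x, AND mask (22/36) → |grid| = 82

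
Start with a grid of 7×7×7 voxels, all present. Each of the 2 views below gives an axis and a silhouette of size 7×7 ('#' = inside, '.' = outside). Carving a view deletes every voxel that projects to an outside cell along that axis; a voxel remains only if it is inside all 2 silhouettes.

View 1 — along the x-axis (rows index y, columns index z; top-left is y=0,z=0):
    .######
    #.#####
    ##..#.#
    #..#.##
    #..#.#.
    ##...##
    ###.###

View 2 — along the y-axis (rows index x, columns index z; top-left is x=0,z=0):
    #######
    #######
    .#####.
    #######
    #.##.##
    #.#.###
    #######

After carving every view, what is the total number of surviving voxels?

voxel count = 203

initial block: 7^3 = 343
carve view 1 (along x, YZ-mask fill 33/49): 231 voxels remain
carve view 2 (along y, XZ-mask fill 43/49): 203 voxels remain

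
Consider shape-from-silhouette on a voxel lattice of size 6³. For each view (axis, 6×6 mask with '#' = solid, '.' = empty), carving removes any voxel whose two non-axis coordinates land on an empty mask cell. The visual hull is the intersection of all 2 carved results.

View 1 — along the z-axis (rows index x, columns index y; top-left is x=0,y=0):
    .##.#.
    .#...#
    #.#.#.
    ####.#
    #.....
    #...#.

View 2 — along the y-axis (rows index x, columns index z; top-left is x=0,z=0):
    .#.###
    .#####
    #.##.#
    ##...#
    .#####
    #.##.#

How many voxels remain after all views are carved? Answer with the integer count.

start: 6×6×6 = 216 voxels
  1. axis=2 (XY plane), |mask|=16  ⇒  voxels=96
  2. axis=1 (XZ plane), |mask|=25  ⇒  voxels=62

|visual hull| = 62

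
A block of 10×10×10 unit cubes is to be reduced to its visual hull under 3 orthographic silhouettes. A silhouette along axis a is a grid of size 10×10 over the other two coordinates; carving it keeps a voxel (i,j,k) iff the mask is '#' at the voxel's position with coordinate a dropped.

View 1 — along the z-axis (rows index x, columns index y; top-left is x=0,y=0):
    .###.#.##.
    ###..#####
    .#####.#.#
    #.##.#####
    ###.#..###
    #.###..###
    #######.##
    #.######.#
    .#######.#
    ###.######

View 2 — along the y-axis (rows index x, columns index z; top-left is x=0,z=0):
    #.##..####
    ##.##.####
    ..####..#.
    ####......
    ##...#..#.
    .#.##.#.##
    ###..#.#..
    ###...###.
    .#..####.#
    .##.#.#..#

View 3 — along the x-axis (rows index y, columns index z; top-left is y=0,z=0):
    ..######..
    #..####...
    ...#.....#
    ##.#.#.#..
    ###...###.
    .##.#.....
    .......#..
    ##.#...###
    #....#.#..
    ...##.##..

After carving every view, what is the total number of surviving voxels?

voxel count = 172

start: 10×10×10 = 1000 voxels
step 1: project along z, AND mask (77/100) → |grid| = 770
step 2: project along y, AND mask (56/100) → |grid| = 429
step 3: project along x, AND mask (41/100) → |grid| = 172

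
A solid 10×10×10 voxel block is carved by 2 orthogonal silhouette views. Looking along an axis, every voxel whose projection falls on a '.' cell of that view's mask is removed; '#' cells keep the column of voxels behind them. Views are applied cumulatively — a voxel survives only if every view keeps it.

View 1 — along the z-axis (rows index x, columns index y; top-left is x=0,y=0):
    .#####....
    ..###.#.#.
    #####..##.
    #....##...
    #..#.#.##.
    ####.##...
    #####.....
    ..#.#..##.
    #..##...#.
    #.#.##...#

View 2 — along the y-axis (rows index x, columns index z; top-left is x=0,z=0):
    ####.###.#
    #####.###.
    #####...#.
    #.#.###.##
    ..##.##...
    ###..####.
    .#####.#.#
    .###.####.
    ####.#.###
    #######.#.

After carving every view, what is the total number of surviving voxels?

start: 10×10×10 = 1000 voxels
[1] z-view keeps 49 columns → grid now 490
[2] y-view keeps 70 columns → grid now 340

340 voxels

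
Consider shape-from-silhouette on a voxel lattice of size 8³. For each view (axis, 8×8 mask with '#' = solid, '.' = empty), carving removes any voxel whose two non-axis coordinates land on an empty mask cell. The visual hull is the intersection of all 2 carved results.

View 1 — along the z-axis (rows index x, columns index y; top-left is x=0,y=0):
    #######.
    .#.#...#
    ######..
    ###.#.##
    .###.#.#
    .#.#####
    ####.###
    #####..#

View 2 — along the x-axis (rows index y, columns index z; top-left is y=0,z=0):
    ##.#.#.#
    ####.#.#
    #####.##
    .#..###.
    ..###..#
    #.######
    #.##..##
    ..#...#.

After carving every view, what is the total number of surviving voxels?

full grid |V| = 512
  1. axis=2 (XY plane), |mask|=46  ⇒  voxels=368
  2. axis=0 (YZ plane), |mask|=40  ⇒  voxels=230

230 voxels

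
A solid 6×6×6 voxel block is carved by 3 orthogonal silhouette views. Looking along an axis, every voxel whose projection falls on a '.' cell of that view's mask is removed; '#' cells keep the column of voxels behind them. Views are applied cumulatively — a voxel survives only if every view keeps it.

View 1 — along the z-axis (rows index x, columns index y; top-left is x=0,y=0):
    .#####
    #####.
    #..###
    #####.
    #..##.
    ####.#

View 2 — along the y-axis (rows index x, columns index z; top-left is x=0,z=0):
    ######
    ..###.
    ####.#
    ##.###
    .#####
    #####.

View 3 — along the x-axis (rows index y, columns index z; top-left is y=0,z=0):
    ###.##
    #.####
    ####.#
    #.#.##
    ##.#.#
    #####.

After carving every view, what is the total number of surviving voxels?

initial block: 6^3 = 216
after view 1 [z-axis, 27 of 36 cells solid] → remaining = 162
after view 2 [y-axis, 29 of 36 cells solid] → remaining = 130
after view 3 [x-axis, 28 of 36 cells solid] → remaining = 97

remaining voxels: 97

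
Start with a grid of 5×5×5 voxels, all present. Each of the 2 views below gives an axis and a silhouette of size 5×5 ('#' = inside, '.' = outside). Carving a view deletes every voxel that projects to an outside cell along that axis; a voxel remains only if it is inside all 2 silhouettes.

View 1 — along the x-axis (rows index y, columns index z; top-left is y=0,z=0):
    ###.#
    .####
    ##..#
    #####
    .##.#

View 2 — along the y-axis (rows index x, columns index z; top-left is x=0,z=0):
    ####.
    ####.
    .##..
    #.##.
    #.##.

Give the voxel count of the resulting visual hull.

voxel count = 55

initial block: 5^3 = 125
[1] x-view keeps 19 columns → grid now 95
[2] y-view keeps 16 columns → grid now 55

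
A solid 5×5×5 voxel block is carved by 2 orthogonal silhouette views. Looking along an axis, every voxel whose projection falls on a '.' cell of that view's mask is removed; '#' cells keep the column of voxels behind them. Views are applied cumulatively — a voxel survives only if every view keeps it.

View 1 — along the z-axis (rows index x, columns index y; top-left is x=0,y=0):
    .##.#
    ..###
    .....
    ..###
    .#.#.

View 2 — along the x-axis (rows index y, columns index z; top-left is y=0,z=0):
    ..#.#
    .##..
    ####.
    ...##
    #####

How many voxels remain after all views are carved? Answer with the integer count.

full grid |V| = 125
[1] z-view keeps 11 columns → grid now 55
[2] x-view keeps 15 columns → grid now 37

|visual hull| = 37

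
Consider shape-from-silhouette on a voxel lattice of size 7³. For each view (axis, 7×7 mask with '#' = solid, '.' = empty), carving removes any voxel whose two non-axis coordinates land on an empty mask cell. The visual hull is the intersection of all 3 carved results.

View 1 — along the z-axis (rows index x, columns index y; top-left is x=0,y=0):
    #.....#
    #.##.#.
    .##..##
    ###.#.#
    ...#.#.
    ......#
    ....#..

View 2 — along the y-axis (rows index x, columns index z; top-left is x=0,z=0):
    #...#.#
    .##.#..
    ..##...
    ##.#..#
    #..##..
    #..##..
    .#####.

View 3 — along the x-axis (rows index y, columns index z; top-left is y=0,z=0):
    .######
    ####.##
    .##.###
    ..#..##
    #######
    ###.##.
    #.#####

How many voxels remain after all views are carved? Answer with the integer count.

47 voxels

initial block: 7^3 = 343
carve view 1 (along z, XY-mask fill 19/49): 133 voxels remain
carve view 2 (along y, XZ-mask fill 23/49): 60 voxels remain
carve view 3 (along x, YZ-mask fill 38/49): 47 voxels remain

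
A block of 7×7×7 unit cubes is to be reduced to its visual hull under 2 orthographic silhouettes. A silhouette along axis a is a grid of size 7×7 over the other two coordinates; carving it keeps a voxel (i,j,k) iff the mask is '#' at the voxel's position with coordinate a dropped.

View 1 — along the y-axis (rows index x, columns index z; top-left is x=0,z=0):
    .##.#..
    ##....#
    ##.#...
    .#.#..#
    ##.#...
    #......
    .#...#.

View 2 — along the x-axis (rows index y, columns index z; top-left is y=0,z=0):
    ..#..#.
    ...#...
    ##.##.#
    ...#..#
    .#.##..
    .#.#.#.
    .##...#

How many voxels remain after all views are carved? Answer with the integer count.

before carving: 343 voxels (7×7×7)
step 1: project along y, AND mask (18/49) → |grid| = 126
step 2: project along x, AND mask (19/49) → |grid| = 55

55 voxels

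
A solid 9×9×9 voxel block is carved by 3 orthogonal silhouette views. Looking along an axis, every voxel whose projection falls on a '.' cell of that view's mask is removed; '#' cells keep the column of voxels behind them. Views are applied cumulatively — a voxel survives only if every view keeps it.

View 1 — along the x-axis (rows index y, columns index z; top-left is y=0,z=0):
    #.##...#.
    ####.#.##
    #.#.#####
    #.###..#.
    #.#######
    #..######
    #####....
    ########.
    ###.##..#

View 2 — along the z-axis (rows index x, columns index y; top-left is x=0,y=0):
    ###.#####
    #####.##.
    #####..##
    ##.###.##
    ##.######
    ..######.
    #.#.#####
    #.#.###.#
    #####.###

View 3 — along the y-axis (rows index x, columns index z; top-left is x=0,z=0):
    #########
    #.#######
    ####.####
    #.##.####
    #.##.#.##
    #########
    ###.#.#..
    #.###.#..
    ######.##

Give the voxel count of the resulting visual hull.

343 voxels

start: 9×9×9 = 729 voxels
  1. axis=0 (YZ plane), |mask|=57  ⇒  voxels=513
  2. axis=2 (XY plane), |mask|=64  ⇒  voxels=408
  3. axis=1 (XZ plane), |mask|=65  ⇒  voxels=343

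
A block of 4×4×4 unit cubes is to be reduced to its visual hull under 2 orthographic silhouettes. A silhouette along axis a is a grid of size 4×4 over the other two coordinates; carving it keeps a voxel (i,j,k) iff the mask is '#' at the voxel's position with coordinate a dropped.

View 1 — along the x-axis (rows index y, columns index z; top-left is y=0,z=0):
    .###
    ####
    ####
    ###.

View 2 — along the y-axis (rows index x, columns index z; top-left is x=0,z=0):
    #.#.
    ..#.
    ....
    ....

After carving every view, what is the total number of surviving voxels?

11 voxels

full grid |V| = 64
after view 1 [x-axis, 14 of 16 cells solid] → remaining = 56
after view 2 [y-axis, 3 of 16 cells solid] → remaining = 11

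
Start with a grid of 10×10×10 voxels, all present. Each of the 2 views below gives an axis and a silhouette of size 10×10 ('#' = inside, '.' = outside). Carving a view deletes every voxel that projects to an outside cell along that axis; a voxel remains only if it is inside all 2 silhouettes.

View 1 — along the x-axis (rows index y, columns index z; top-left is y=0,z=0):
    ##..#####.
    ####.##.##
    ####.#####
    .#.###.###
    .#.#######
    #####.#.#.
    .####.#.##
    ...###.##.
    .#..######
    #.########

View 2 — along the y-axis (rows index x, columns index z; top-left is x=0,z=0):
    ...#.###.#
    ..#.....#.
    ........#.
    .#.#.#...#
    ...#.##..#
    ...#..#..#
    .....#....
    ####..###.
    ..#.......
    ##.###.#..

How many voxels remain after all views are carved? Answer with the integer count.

|visual hull| = 256

start: 10×10×10 = 1000 voxels
  1. axis=0 (YZ plane), |mask|=74  ⇒  voxels=740
  2. axis=1 (XZ plane), |mask|=34  ⇒  voxels=256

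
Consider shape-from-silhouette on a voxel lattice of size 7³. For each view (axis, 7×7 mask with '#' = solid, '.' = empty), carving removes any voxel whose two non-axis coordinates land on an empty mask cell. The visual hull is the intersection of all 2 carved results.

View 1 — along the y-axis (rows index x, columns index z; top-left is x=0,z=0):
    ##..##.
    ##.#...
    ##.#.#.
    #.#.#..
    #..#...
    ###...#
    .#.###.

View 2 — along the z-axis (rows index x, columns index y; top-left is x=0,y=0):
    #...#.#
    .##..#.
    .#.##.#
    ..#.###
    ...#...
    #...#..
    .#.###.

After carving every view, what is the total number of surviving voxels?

voxel count = 75

before carving: 343 voxels (7×7×7)
after view 1 [y-axis, 24 of 49 cells solid] → remaining = 168
after view 2 [z-axis, 21 of 49 cells solid] → remaining = 75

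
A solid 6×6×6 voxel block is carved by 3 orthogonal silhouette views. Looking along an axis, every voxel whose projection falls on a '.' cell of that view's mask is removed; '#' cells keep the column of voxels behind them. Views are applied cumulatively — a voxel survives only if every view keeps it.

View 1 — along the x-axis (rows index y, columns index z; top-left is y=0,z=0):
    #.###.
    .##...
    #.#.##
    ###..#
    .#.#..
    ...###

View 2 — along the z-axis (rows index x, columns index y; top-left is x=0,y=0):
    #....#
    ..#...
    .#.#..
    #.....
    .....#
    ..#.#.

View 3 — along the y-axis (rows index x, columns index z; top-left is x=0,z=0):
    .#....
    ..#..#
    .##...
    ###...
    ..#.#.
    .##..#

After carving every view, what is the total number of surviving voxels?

12 voxels

start: 6×6×6 = 216 voxels
  1. axis=0 (YZ plane), |mask|=19  ⇒  voxels=114
  2. axis=2 (XY plane), |mask|=9  ⇒  voxels=30
  3. axis=1 (XZ plane), |mask|=13  ⇒  voxels=12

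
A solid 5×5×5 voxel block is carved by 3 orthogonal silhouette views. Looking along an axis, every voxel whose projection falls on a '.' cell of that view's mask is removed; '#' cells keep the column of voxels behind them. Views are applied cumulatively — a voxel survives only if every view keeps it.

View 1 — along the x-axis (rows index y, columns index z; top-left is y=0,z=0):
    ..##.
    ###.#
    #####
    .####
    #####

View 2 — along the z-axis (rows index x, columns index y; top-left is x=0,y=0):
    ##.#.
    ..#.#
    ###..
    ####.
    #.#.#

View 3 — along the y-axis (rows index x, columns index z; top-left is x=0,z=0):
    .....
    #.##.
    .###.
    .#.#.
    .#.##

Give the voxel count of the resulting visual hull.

full grid |V| = 125
step 1: project along x, AND mask (20/25) → |grid| = 100
step 2: project along z, AND mask (15/25) → |grid| = 58
step 3: project along y, AND mask (11/25) → |grid| = 26

remaining voxels: 26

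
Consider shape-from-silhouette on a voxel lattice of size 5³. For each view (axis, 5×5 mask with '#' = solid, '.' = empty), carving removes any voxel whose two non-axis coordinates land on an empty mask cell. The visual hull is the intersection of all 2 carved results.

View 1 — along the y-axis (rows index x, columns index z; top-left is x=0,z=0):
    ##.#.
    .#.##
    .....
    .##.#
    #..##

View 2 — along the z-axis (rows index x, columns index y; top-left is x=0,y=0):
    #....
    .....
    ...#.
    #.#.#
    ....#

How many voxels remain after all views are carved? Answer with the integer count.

remaining voxels: 15

full grid |V| = 125
carve view 1 (along y, XZ-mask fill 12/25): 60 voxels remain
carve view 2 (along z, XY-mask fill 6/25): 15 voxels remain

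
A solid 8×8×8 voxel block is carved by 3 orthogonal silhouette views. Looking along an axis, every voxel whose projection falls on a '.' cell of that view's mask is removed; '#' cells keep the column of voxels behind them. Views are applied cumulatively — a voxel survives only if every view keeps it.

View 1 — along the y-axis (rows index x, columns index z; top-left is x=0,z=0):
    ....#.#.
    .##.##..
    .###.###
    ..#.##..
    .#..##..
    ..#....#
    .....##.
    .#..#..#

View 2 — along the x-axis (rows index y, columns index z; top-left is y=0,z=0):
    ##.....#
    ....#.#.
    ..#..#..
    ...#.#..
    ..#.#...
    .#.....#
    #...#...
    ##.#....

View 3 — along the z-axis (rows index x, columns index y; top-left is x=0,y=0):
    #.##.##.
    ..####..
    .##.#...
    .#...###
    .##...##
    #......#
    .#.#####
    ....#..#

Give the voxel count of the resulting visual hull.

|visual hull| = 22

initial block: 8^3 = 512
V1 y: intersect with XZ mask (25 set) -- 200 left
V2 x: intersect with YZ mask (18 set) -- 56 left
V3 z: intersect with XY mask (30 set) -- 22 left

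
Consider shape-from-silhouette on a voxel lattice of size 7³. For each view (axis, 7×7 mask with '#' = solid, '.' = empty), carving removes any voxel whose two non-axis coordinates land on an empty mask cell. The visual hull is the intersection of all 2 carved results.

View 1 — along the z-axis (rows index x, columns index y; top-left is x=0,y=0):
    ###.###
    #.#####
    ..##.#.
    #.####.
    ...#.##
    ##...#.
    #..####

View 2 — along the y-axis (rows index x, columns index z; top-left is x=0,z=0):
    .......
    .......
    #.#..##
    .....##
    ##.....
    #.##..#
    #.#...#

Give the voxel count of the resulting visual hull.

55 voxels

start: 7×7×7 = 343 voxels
carve view 1 (along z, XY-mask fill 31/49): 217 voxels remain
carve view 2 (along y, XZ-mask fill 15/49): 55 voxels remain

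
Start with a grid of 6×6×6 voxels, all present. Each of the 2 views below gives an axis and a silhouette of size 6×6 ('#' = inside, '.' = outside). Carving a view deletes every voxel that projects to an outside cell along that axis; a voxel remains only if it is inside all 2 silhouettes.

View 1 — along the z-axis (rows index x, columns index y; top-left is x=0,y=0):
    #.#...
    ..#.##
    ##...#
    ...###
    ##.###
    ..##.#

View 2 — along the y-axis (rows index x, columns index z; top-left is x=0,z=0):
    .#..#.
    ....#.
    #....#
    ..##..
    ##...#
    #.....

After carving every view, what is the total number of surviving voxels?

|visual hull| = 37

start: 6×6×6 = 216 voxels
V1 z: intersect with XY mask (19 set) -- 114 left
V2 y: intersect with XZ mask (11 set) -- 37 left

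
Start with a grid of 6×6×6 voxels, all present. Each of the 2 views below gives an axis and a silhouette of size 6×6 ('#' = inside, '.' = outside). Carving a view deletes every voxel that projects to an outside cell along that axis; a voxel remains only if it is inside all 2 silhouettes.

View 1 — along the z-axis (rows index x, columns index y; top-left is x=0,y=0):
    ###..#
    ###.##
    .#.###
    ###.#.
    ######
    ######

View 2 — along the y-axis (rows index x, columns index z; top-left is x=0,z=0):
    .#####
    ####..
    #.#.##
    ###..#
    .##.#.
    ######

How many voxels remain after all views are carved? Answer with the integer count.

remaining voxels: 126

full grid |V| = 216
carve view 1 (along z, XY-mask fill 29/36): 174 voxels remain
carve view 2 (along y, XZ-mask fill 26/36): 126 voxels remain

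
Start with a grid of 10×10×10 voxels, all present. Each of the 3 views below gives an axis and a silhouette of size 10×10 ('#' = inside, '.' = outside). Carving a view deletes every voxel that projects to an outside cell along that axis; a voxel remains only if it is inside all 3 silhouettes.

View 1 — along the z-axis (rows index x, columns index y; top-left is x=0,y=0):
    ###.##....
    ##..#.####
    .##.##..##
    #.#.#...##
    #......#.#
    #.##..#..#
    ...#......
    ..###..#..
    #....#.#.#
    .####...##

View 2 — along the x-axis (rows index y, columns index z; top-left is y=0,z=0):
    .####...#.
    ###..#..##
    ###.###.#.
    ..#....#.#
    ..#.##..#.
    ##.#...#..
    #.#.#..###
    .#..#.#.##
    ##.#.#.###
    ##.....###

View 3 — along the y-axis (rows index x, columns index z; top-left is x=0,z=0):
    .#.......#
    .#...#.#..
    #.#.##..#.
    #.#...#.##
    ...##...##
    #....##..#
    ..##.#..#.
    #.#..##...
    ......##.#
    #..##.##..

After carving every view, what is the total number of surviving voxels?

90 voxels

start: 10×10×10 = 1000 voxels
step 1: project along z, AND mask (46/100) → |grid| = 460
step 2: project along x, AND mask (52/100) → |grid| = 239
step 3: project along y, AND mask (39/100) → |grid| = 90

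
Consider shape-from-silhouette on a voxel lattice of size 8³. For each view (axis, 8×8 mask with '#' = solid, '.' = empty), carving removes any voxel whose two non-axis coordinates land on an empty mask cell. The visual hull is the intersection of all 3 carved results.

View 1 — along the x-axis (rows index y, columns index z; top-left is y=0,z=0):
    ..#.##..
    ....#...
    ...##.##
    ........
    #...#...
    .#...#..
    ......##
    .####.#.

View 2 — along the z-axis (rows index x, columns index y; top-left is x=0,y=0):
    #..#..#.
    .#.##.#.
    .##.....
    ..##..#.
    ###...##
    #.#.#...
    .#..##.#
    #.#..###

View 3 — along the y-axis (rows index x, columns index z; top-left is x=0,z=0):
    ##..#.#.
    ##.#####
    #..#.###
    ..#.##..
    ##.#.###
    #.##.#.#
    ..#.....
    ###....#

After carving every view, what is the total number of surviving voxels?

initial block: 8^3 = 512
after view 1 [x-axis, 19 of 64 cells solid] → remaining = 152
after view 2 [z-axis, 29 of 64 cells solid] → remaining = 71
after view 3 [y-axis, 35 of 64 cells solid] → remaining = 32

voxel count = 32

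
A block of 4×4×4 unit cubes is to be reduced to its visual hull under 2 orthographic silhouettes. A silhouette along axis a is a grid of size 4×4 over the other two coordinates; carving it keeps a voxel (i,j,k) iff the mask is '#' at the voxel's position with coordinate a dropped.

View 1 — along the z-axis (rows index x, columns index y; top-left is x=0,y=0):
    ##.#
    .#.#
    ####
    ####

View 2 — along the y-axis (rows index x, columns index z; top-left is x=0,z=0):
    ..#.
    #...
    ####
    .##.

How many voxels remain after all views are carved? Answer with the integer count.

full grid |V| = 64
step 1: project along z, AND mask (13/16) → |grid| = 52
step 2: project along y, AND mask (8/16) → |grid| = 29

remaining voxels: 29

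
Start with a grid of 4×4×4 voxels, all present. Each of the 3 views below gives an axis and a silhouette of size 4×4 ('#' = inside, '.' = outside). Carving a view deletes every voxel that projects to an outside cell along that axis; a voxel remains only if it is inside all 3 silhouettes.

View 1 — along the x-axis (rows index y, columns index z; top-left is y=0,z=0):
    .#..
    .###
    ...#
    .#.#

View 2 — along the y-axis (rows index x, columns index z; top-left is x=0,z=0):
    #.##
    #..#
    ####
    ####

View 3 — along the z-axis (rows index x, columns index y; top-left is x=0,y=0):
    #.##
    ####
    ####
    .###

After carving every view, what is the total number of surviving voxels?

before carving: 64 voxels (4×4×4)
step 1: project along x, AND mask (7/16) → |grid| = 28
step 2: project along y, AND mask (13/16) → |grid| = 21
step 3: project along z, AND mask (14/16) → |grid| = 18

18 voxels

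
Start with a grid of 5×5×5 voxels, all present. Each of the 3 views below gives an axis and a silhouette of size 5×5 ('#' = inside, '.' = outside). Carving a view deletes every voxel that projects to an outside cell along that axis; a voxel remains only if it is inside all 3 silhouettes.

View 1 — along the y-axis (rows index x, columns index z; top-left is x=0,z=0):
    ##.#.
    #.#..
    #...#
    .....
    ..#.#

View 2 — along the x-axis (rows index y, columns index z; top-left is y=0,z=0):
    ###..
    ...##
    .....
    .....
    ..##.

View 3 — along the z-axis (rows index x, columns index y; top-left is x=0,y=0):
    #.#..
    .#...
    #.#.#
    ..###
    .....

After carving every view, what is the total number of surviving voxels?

full grid |V| = 125
V1 y: intersect with XZ mask (9 set) -- 45 left
V2 x: intersect with YZ mask (7 set) -- 12 left
V3 z: intersect with XY mask (9 set) -- 3 left

|visual hull| = 3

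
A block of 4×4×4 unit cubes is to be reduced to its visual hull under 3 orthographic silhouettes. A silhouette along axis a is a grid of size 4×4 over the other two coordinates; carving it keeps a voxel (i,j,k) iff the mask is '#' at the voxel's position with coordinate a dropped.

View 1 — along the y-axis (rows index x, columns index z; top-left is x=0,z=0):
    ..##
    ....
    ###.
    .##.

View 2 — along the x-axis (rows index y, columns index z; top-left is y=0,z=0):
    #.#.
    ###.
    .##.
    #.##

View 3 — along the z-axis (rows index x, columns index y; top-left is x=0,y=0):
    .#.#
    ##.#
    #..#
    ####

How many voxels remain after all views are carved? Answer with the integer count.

initial block: 4^3 = 64
step 1: project along y, AND mask (7/16) → |grid| = 28
step 2: project along x, AND mask (10/16) → |grid| = 20
step 3: project along z, AND mask (11/16) → |grid| = 13

voxel count = 13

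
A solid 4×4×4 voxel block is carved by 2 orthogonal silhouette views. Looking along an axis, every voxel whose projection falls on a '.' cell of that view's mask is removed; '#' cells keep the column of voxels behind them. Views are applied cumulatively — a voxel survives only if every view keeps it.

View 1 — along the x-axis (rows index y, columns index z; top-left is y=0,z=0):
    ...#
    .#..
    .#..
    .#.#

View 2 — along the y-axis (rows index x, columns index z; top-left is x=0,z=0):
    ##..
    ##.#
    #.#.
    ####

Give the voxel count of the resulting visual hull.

start: 4×4×4 = 64 voxels
step 1: project along x, AND mask (5/16) → |grid| = 20
step 2: project along y, AND mask (11/16) → |grid| = 13

|visual hull| = 13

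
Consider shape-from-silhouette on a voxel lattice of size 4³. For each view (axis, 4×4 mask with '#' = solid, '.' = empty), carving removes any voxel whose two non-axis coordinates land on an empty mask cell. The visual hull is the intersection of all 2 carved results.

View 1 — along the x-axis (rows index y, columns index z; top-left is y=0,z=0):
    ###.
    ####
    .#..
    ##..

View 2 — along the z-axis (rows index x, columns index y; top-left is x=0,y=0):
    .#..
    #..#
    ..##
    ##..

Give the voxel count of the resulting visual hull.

initial block: 4^3 = 64
V1 x: intersect with YZ mask (10 set) -- 40 left
V2 z: intersect with XY mask (7 set) -- 19 left

|visual hull| = 19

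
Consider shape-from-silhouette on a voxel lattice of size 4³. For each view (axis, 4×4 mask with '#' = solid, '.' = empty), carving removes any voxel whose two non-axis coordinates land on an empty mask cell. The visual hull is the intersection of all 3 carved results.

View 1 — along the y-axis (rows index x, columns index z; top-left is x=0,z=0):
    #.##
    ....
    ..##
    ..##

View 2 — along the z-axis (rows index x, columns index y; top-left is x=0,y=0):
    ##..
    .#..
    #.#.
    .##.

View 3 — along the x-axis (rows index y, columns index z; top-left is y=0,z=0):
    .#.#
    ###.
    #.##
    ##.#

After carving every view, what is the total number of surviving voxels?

remaining voxels: 9

full grid |V| = 64
after view 1 [y-axis, 7 of 16 cells solid] → remaining = 28
after view 2 [z-axis, 7 of 16 cells solid] → remaining = 14
after view 3 [x-axis, 11 of 16 cells solid] → remaining = 9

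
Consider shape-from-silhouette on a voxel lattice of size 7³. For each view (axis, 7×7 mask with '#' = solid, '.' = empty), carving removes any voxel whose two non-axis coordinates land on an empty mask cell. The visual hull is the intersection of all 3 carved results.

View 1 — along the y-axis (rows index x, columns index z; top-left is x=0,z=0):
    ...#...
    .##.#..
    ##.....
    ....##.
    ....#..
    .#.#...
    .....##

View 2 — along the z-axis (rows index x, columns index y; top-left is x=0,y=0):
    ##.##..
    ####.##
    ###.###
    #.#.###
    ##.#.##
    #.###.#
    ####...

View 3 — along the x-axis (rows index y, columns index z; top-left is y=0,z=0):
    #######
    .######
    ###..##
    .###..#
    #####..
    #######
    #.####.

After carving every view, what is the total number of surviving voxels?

|visual hull| = 56

start: 7×7×7 = 343 voxels
V1 y: intersect with XZ mask (13 set) -- 91 left
V2 z: intersect with XY mask (35 set) -- 67 left
V3 x: intersect with YZ mask (39 set) -- 56 left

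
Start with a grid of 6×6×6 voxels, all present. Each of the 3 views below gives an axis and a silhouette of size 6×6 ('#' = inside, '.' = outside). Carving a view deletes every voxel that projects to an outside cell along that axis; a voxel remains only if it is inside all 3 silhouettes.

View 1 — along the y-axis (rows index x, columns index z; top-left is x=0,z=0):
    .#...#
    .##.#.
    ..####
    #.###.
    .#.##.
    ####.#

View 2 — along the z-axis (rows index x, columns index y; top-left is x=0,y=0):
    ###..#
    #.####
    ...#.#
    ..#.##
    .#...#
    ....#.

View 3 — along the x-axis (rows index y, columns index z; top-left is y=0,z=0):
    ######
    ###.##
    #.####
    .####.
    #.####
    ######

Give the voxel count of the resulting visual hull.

full grid |V| = 216
carve view 1 (along y, XZ-mask fill 21/36): 126 voxels remain
carve view 2 (along z, XY-mask fill 17/36): 54 voxels remain
carve view 3 (along x, YZ-mask fill 31/36): 48 voxels remain

|visual hull| = 48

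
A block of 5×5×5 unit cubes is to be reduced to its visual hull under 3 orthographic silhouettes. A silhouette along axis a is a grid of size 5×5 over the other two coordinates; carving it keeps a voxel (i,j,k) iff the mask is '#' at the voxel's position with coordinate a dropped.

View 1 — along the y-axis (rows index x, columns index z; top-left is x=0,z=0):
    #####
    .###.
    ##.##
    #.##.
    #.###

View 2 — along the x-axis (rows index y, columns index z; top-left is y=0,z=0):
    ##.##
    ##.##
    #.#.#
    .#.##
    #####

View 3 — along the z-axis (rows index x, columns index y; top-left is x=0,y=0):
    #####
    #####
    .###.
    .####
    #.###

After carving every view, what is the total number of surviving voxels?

initial block: 5^3 = 125
step 1: project along y, AND mask (19/25) → |grid| = 95
step 2: project along x, AND mask (19/25) → |grid| = 71
step 3: project along z, AND mask (21/25) → |grid| = 58

|visual hull| = 58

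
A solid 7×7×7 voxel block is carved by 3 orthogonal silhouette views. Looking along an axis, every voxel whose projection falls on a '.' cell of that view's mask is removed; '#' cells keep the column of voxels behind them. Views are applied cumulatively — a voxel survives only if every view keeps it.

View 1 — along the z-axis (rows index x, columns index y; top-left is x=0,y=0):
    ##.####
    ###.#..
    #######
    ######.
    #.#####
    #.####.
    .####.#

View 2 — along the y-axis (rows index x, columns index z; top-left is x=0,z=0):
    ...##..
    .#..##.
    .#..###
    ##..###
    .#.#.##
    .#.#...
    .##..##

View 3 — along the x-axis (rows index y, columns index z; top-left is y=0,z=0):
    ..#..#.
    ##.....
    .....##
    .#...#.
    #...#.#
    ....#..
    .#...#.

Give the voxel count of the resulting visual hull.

remaining voxels: 45

start: 7×7×7 = 343 voxels
step 1: project along z, AND mask (39/49) → |grid| = 273
step 2: project along y, AND mask (24/49) → |grid| = 136
step 3: project along x, AND mask (14/49) → |grid| = 45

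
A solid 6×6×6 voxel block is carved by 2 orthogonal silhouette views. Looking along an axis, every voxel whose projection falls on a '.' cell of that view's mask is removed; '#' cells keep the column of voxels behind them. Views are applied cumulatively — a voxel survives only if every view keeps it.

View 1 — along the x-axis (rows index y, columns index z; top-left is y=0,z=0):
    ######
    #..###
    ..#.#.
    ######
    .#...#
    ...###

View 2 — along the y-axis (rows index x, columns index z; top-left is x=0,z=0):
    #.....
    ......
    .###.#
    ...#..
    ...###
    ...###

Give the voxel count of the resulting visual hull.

full grid |V| = 216
carve view 1 (along x, YZ-mask fill 23/36): 138 voxels remain
carve view 2 (along y, XZ-mask fill 12/36): 50 voxels remain

|visual hull| = 50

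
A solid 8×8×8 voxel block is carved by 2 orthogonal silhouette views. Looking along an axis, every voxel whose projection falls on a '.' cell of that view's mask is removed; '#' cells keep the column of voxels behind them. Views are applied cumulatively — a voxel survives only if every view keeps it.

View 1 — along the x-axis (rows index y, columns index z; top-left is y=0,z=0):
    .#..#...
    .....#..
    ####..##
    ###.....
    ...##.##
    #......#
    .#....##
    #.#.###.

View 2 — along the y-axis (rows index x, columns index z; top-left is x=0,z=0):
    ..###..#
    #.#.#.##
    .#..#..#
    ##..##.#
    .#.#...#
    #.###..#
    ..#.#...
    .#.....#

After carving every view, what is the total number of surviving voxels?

start: 8×8×8 = 512 voxels
[1] x-view keeps 26 columns → grid now 208
[2] y-view keeps 29 columns → grid now 98

remaining voxels: 98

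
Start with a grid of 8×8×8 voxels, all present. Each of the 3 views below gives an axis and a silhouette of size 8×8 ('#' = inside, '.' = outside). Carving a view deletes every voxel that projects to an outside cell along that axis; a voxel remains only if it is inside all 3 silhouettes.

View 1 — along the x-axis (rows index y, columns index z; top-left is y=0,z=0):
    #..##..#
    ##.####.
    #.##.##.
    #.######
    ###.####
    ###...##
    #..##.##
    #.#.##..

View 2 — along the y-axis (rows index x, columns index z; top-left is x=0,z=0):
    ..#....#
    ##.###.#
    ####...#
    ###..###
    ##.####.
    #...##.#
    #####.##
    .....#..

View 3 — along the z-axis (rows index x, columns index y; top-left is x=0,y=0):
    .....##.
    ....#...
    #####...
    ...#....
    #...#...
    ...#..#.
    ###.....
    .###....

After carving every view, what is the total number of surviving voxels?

start: 8×8×8 = 512 voxels
step 1: project along x, AND mask (43/64) → |grid| = 344
step 2: project along y, AND mask (37/64) → |grid| = 200
step 3: project along z, AND mask (19/64) → |grid| = 61

|visual hull| = 61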